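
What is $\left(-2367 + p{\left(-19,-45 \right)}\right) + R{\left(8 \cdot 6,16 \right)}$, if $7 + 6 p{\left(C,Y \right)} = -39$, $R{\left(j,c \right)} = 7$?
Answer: $- \frac{7103}{3} \approx -2367.7$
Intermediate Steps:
$p{\left(C,Y \right)} = - \frac{23}{3}$ ($p{\left(C,Y \right)} = - \frac{7}{6} + \frac{1}{6} \left(-39\right) = - \frac{7}{6} - \frac{13}{2} = - \frac{23}{3}$)
$\left(-2367 + p{\left(-19,-45 \right)}\right) + R{\left(8 \cdot 6,16 \right)} = \left(-2367 - \frac{23}{3}\right) + 7 = - \frac{7124}{3} + 7 = - \frac{7103}{3}$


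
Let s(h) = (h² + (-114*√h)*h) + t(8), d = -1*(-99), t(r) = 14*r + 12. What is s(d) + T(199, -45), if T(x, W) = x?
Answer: 10124 - 33858*√11 ≈ -1.0217e+5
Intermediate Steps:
t(r) = 12 + 14*r
d = 99
s(h) = 124 + h² - 114*h^(3/2) (s(h) = (h² + (-114*√h)*h) + (12 + 14*8) = (h² - 114*h^(3/2)) + (12 + 112) = (h² - 114*h^(3/2)) + 124 = 124 + h² - 114*h^(3/2))
s(d) + T(199, -45) = (124 + 99² - 33858*√11) + 199 = (124 + 9801 - 33858*√11) + 199 = (9925 - 33858*√11) + 199 = 10124 - 33858*√11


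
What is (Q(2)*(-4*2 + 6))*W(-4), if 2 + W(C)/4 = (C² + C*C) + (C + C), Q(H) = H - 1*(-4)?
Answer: -1056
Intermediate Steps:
Q(H) = 4 + H (Q(H) = H + 4 = 4 + H)
W(C) = -8 + 8*C + 8*C² (W(C) = -8 + 4*((C² + C*C) + (C + C)) = -8 + 4*((C² + C²) + 2*C) = -8 + 4*(2*C² + 2*C) = -8 + 4*(2*C + 2*C²) = -8 + (8*C + 8*C²) = -8 + 8*C + 8*C²)
(Q(2)*(-4*2 + 6))*W(-4) = ((4 + 2)*(-4*2 + 6))*(-8 + 8*(-4) + 8*(-4)²) = (6*(-8 + 6))*(-8 - 32 + 8*16) = (6*(-2))*(-8 - 32 + 128) = -12*88 = -1056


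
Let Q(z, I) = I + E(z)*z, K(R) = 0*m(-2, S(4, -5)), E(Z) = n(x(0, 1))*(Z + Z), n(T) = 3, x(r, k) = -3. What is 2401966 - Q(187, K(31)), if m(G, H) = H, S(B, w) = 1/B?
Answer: 2192152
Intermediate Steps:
E(Z) = 6*Z (E(Z) = 3*(Z + Z) = 3*(2*Z) = 6*Z)
K(R) = 0 (K(R) = 0/4 = 0*(1/4) = 0)
Q(z, I) = I + 6*z**2 (Q(z, I) = I + (6*z)*z = I + 6*z**2)
2401966 - Q(187, K(31)) = 2401966 - (0 + 6*187**2) = 2401966 - (0 + 6*34969) = 2401966 - (0 + 209814) = 2401966 - 1*209814 = 2401966 - 209814 = 2192152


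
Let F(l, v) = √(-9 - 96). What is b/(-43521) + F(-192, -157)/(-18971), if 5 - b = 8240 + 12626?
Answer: 20861/43521 - I*√105/18971 ≈ 0.47933 - 0.00054014*I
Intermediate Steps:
F(l, v) = I*√105 (F(l, v) = √(-105) = I*√105)
b = -20861 (b = 5 - (8240 + 12626) = 5 - 1*20866 = 5 - 20866 = -20861)
b/(-43521) + F(-192, -157)/(-18971) = -20861/(-43521) + (I*√105)/(-18971) = -20861*(-1/43521) + (I*√105)*(-1/18971) = 20861/43521 - I*√105/18971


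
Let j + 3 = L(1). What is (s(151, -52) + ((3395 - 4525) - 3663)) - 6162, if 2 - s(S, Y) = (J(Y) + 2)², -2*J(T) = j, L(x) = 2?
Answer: -43837/4 ≈ -10959.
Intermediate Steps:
j = -1 (j = -3 + 2 = -1)
J(T) = ½ (J(T) = -½*(-1) = ½)
s(S, Y) = -17/4 (s(S, Y) = 2 - (½ + 2)² = 2 - (5/2)² = 2 - 1*25/4 = 2 - 25/4 = -17/4)
(s(151, -52) + ((3395 - 4525) - 3663)) - 6162 = (-17/4 + ((3395 - 4525) - 3663)) - 6162 = (-17/4 + (-1130 - 3663)) - 6162 = (-17/4 - 4793) - 6162 = -19189/4 - 6162 = -43837/4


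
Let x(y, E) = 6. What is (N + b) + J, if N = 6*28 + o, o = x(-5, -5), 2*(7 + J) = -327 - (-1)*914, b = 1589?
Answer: 4099/2 ≈ 2049.5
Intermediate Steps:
J = 573/2 (J = -7 + (-327 - (-1)*914)/2 = -7 + (-327 - 1*(-914))/2 = -7 + (-327 + 914)/2 = -7 + (½)*587 = -7 + 587/2 = 573/2 ≈ 286.50)
o = 6
N = 174 (N = 6*28 + 6 = 168 + 6 = 174)
(N + b) + J = (174 + 1589) + 573/2 = 1763 + 573/2 = 4099/2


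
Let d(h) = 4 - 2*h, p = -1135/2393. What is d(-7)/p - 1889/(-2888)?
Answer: -122253697/3277880 ≈ -37.297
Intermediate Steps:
p = -1135/2393 (p = -1135*1/2393 = -1135/2393 ≈ -0.47430)
d(-7)/p - 1889/(-2888) = (4 - 2*(-7))/(-1135/2393) - 1889/(-2888) = (4 + 14)*(-2393/1135) - 1889*(-1/2888) = 18*(-2393/1135) + 1889/2888 = -43074/1135 + 1889/2888 = -122253697/3277880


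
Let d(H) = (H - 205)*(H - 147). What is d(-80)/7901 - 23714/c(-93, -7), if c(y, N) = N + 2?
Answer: 187687789/39505 ≈ 4751.0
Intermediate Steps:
d(H) = (-205 + H)*(-147 + H)
c(y, N) = 2 + N
d(-80)/7901 - 23714/c(-93, -7) = (30135 + (-80)² - 352*(-80))/7901 - 23714/(2 - 7) = (30135 + 6400 + 28160)*(1/7901) - 23714/(-5) = 64695*(1/7901) - 23714*(-⅕) = 64695/7901 + 23714/5 = 187687789/39505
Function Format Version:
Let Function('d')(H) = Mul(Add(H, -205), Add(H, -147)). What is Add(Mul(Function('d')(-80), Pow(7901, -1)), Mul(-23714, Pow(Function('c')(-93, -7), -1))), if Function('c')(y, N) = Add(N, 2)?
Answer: Rational(187687789, 39505) ≈ 4751.0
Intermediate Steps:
Function('d')(H) = Mul(Add(-205, H), Add(-147, H))
Function('c')(y, N) = Add(2, N)
Add(Mul(Function('d')(-80), Pow(7901, -1)), Mul(-23714, Pow(Function('c')(-93, -7), -1))) = Add(Mul(Add(30135, Pow(-80, 2), Mul(-352, -80)), Pow(7901, -1)), Mul(-23714, Pow(Add(2, -7), -1))) = Add(Mul(Add(30135, 6400, 28160), Rational(1, 7901)), Mul(-23714, Pow(-5, -1))) = Add(Mul(64695, Rational(1, 7901)), Mul(-23714, Rational(-1, 5))) = Add(Rational(64695, 7901), Rational(23714, 5)) = Rational(187687789, 39505)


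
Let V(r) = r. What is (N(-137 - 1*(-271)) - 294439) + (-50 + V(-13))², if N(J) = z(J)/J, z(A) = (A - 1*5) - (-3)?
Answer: -19461424/67 ≈ -2.9047e+5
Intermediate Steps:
z(A) = -2 + A (z(A) = (A - 5) - 1*(-3) = (-5 + A) + 3 = -2 + A)
N(J) = (-2 + J)/J
(N(-137 - 1*(-271)) - 294439) + (-50 + V(-13))² = ((-2 + (-137 - 1*(-271)))/(-137 - 1*(-271)) - 294439) + (-50 - 13)² = ((-2 + (-137 + 271))/(-137 + 271) - 294439) + (-63)² = ((-2 + 134)/134 - 294439) + 3969 = ((1/134)*132 - 294439) + 3969 = (66/67 - 294439) + 3969 = -19727347/67 + 3969 = -19461424/67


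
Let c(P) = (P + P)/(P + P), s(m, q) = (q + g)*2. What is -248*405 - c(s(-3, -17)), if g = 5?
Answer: -100441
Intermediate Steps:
s(m, q) = 10 + 2*q (s(m, q) = (q + 5)*2 = (5 + q)*2 = 10 + 2*q)
c(P) = 1 (c(P) = (2*P)/((2*P)) = (2*P)*(1/(2*P)) = 1)
-248*405 - c(s(-3, -17)) = -248*405 - 1*1 = -100440 - 1 = -100441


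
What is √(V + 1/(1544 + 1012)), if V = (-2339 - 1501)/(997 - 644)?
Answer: I*√245985500281/150378 ≈ 3.2981*I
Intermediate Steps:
V = -3840/353 ≈ -10.878
√(V + 1/(1544 + 1012)) = √(-3840/353 + 1/(1544 + 1012)) = √(-3840/353 + 1/2556) = √(-9814687/902268) = I*√245985500281/150378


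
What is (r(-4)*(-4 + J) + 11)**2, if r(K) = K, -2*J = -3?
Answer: 441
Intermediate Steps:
J = 3/2 (J = -1/2*(-3) = 3/2 ≈ 1.5000)
(r(-4)*(-4 + J) + 11)**2 = (-4*(-4 + 3/2) + 11)**2 = (-4*(-5/2) + 11)**2 = (10 + 11)**2 = 21**2 = 441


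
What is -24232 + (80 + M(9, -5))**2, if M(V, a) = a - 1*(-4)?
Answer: -17991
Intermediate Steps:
M(V, a) = 4 + a (M(V, a) = a + 4 = 4 + a)
-24232 + (80 + M(9, -5))**2 = -24232 + (80 + (4 - 5))**2 = -24232 + (80 - 1)**2 = -24232 + 79**2 = -24232 + 6241 = -17991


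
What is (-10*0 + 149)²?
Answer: 22201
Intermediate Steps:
(-10*0 + 149)² = (0 + 149)² = 149² = 22201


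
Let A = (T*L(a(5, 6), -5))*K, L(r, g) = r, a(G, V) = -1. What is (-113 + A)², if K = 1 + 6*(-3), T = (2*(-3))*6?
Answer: 525625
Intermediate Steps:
T = -36 (T = -6*6 = -36)
K = -17 (K = 1 - 18 = -17)
A = -612 (A = -36*(-1)*(-17) = 36*(-17) = -612)
(-113 + A)² = (-113 - 612)² = (-725)² = 525625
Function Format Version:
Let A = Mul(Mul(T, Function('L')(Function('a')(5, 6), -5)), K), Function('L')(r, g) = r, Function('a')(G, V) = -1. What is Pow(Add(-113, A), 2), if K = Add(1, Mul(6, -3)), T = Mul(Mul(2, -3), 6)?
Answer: 525625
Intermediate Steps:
T = -36 (T = Mul(-6, 6) = -36)
K = -17 (K = Add(1, -18) = -17)
A = -612 (A = Mul(Mul(-36, -1), -17) = Mul(36, -17) = -612)
Pow(Add(-113, A), 2) = Pow(Add(-113, -612), 2) = Pow(-725, 2) = 525625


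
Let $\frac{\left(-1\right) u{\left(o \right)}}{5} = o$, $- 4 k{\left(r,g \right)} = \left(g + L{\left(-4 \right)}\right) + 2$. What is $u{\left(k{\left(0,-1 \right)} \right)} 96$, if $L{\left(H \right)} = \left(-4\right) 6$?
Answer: $-2760$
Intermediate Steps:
$L{\left(H \right)} = -24$
$k{\left(r,g \right)} = \frac{11}{2} - \frac{g}{4}$ ($k{\left(r,g \right)} = - \frac{\left(g - 24\right) + 2}{4} = - \frac{\left(-24 + g\right) + 2}{4} = - \frac{-22 + g}{4} = \frac{11}{2} - \frac{g}{4}$)
$u{\left(o \right)} = - 5 o$
$u{\left(k{\left(0,-1 \right)} \right)} 96 = - 5 \left(\frac{11}{2} - - \frac{1}{4}\right) 96 = - 5 \left(\frac{11}{2} + \frac{1}{4}\right) 96 = \left(-5\right) \frac{23}{4} \cdot 96 = \left(- \frac{115}{4}\right) 96 = -2760$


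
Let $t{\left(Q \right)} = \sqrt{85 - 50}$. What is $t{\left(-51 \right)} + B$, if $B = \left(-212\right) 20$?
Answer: $-4240 + \sqrt{35} \approx -4234.1$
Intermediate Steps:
$t{\left(Q \right)} = \sqrt{35}$
$B = -4240$
$t{\left(-51 \right)} + B = \sqrt{35} - 4240 = -4240 + \sqrt{35}$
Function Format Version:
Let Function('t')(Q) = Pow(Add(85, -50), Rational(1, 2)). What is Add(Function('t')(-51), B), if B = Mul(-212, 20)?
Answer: Add(-4240, Pow(35, Rational(1, 2))) ≈ -4234.1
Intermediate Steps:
Function('t')(Q) = Pow(35, Rational(1, 2))
B = -4240
Add(Function('t')(-51), B) = Add(Pow(35, Rational(1, 2)), -4240) = Add(-4240, Pow(35, Rational(1, 2)))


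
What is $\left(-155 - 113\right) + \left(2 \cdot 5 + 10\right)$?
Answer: $-248$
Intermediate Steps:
$\left(-155 - 113\right) + \left(2 \cdot 5 + 10\right) = -268 + \left(10 + 10\right) = -268 + 20 = -248$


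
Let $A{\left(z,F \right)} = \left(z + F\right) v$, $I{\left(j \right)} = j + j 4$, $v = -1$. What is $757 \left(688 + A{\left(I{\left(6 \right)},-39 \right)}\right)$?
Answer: $527629$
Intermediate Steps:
$I{\left(j \right)} = 5 j$ ($I{\left(j \right)} = j + 4 j = 5 j$)
$A{\left(z,F \right)} = - F - z$ ($A{\left(z,F \right)} = \left(z + F\right) \left(-1\right) = \left(F + z\right) \left(-1\right) = - F - z$)
$757 \left(688 + A{\left(I{\left(6 \right)},-39 \right)}\right) = 757 \left(688 - \left(-39 + 5 \cdot 6\right)\right) = 757 \left(688 + \left(39 - 30\right)\right) = 757 \left(688 + 9\right) = 757 \cdot 697 = 527629$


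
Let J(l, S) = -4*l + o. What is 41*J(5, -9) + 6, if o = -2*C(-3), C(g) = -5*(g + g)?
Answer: -3274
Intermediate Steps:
C(g) = -10*g
o = -60 (o = -(-20)*(-3) = -2*30 = -60)
J(l, S) = -60 - 4*l (J(l, S) = -4*l - 60 = -60 - 4*l)
41*J(5, -9) + 6 = 41*(-60 - 4*5) + 6 = 41*(-60 - 20) + 6 = 41*(-80) + 6 = -3280 + 6 = -3274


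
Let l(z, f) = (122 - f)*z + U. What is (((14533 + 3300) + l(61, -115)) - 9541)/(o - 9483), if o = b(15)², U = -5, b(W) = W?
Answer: -11372/4629 ≈ -2.4567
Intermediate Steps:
o = 225 (o = 15² = 225)
l(z, f) = -5 + z*(122 - f) (l(z, f) = (122 - f)*z - 5 = z*(122 - f) - 5 = -5 + z*(122 - f))
(((14533 + 3300) + l(61, -115)) - 9541)/(o - 9483) = (((14533 + 3300) + (-5 + 122*61 - 1*(-115)*61)) - 9541)/(225 - 9483) = ((17833 + (-5 + 7442 + 7015)) - 9541)/(-9258) = ((17833 + 14452) - 9541)*(-1/9258) = (32285 - 9541)*(-1/9258) = 22744*(-1/9258) = -11372/4629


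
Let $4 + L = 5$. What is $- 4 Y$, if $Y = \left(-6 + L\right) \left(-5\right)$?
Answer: $-100$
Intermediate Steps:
$L = 1$ ($L = -4 + 5 = 1$)
$Y = 25$ ($Y = \left(-6 + 1\right) \left(-5\right) = \left(-5\right) \left(-5\right) = 25$)
$- 4 Y = \left(-4\right) 25 = -100$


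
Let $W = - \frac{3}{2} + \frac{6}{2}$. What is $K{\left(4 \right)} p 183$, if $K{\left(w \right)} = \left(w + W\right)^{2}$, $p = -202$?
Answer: $- \frac{2236443}{2} \approx -1.1182 \cdot 10^{6}$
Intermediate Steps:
$W = \frac{3}{2}$ ($W = \left(-3\right) \frac{1}{2} + 6 \cdot \frac{1}{2} = - \frac{3}{2} + 3 = \frac{3}{2} \approx 1.5$)
$K{\left(w \right)} = \left(\frac{3}{2} + w\right)^{2}$ ($K{\left(w \right)} = \left(w + \frac{3}{2}\right)^{2} = \left(\frac{3}{2} + w\right)^{2}$)
$K{\left(4 \right)} p 183 = \frac{\left(3 + 2 \cdot 4\right)^{2}}{4} \left(-202\right) 183 = \frac{\left(3 + 8\right)^{2}}{4} \left(-202\right) 183 = \frac{11^{2}}{4} \left(-202\right) 183 = \frac{1}{4} \cdot 121 \left(-202\right) 183 = \frac{121}{4} \left(-202\right) 183 = \left(- \frac{12221}{2}\right) 183 = - \frac{2236443}{2}$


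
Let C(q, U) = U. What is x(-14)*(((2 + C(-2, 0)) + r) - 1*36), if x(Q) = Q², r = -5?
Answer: -7644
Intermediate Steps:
x(-14)*(((2 + C(-2, 0)) + r) - 1*36) = (-14)²*(((2 + 0) - 5) - 1*36) = 196*((2 - 5) - 36) = 196*(-3 - 36) = 196*(-39) = -7644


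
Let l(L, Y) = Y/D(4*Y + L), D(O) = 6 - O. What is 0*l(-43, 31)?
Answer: 0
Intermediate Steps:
l(L, Y) = Y/(6 - L - 4*Y) (l(L, Y) = Y/(6 - (4*Y + L)) = Y/(6 - (L + 4*Y)) = Y/(6 + (-L - 4*Y)) = Y/(6 - L - 4*Y))
0*l(-43, 31) = 0*(-1*31/(-6 - 43 + 4*31)) = 0*(-1*31/(-6 - 43 + 124)) = 0*(-1*31/75) = 0*(-1*31*1/75) = 0*(-31/75) = 0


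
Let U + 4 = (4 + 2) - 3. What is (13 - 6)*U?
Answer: -7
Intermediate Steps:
U = -1 (U = -4 + ((4 + 2) - 3) = -4 + (6 - 3) = -4 + 3 = -1)
(13 - 6)*U = (13 - 6)*(-1) = 7*(-1) = -7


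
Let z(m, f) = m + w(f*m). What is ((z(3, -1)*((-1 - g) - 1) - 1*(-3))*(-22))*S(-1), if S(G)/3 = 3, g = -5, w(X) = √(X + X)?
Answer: -2376 - 594*I*√6 ≈ -2376.0 - 1455.0*I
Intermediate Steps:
w(X) = √2*√X (w(X) = √(2*X) = √2*√X)
z(m, f) = m + √2*√(f*m)
S(G) = 9 (S(G) = 3*3 = 9)
((z(3, -1)*((-1 - g) - 1) - 1*(-3))*(-22))*S(-1) = (((3 + √2*√(-1*3))*((-1 - 1*(-5)) - 1) - 1*(-3))*(-22))*9 = (((3 + √2*√(-3))*((-1 + 5) - 1) + 3)*(-22))*9 = (((3 + √2*(I*√3))*(4 - 1) + 3)*(-22))*9 = (((3 + I*√6)*3 + 3)*(-22))*9 = (((9 + 3*I*√6) + 3)*(-22))*9 = ((12 + 3*I*√6)*(-22))*9 = (-264 - 66*I*√6)*9 = -2376 - 594*I*√6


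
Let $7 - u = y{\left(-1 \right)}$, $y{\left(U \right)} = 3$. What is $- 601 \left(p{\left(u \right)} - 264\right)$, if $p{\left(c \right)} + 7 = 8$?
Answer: $158063$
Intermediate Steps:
$u = 4$ ($u = 7 - 3 = 4$)
$p{\left(c \right)} = 1$ ($p{\left(c \right)} = -7 + 8 = 1$)
$- 601 \left(p{\left(u \right)} - 264\right) = - 601 \left(1 - 264\right) = \left(-601\right) \left(-263\right) = 158063$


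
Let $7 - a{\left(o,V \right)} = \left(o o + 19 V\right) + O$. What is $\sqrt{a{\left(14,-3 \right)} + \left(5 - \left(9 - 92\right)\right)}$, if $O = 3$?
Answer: $i \sqrt{47} \approx 6.8557 i$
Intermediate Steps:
$a{\left(o,V \right)} = 4 - o^{2} - 19 V$ ($a{\left(o,V \right)} = 7 - \left(\left(o o + 19 V\right) + 3\right) = 7 - \left(\left(o^{2} + 19 V\right) + 3\right) = 7 - \left(3 + o^{2} + 19 V\right) = 4 - o^{2} - 19 V$)
$\sqrt{a{\left(14,-3 \right)} + \left(5 - \left(9 - 92\right)\right)} = \sqrt{\left(4 - 14^{2} - -57\right) + \left(5 - \left(9 - 92\right)\right)} = \sqrt{\left(4 - 196 + 57\right) + \left(5 - \left(9 - 92\right)\right)} = \sqrt{\left(4 - 196 + 57\right) + \left(5 - -83\right)} = \sqrt{-135 + \left(5 + 83\right)} = \sqrt{-135 + 88} = \sqrt{-47} = i \sqrt{47}$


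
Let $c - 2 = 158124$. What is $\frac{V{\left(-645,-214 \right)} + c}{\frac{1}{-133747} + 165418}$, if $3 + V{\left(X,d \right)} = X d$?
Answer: $\frac{39609575291}{22124161245} \approx 1.7903$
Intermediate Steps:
$V{\left(X,d \right)} = -3 + X d$
$c = 158126$ ($c = 2 + 158124 = 158126$)
$\frac{V{\left(-645,-214 \right)} + c}{\frac{1}{-133747} + 165418} = \frac{\left(-3 - -138030\right) + 158126}{\frac{1}{-133747} + 165418} = \frac{\left(-3 + 138030\right) + 158126}{- \frac{1}{133747} + 165418} = \frac{138027 + 158126}{\frac{22124161245}{133747}} = 296153 \cdot \frac{133747}{22124161245} = \frac{39609575291}{22124161245}$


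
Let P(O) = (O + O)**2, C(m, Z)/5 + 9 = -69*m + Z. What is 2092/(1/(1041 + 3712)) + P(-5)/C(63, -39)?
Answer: 8740139600/879 ≈ 9.9433e+6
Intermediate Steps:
C(m, Z) = -45 - 345*m + 5*Z (C(m, Z) = -45 + 5*(-69*m + Z) = -45 + 5*(Z - 69*m) = -45 + (-345*m + 5*Z) = -45 - 345*m + 5*Z)
P(O) = 4*O**2 (P(O) = (2*O)**2 = 4*O**2)
2092/(1/(1041 + 3712)) + P(-5)/C(63, -39) = 2092/(1/(1041 + 3712)) + (4*(-5)**2)/(-45 - 345*63 + 5*(-39)) = 2092/(1/4753) + (4*25)/(-45 - 21735 - 195) = 2092/(1/4753) + 100/(-21975) = 2092*4753 + 100*(-1/21975) = 9943276 - 4/879 = 8740139600/879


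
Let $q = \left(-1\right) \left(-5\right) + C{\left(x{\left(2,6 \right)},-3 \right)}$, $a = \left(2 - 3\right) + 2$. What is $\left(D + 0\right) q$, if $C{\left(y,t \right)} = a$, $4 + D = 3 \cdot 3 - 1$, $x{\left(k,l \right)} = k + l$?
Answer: $24$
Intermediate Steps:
$D = 4$ ($D = -4 + \left(3 \cdot 3 - 1\right) = -4 + \left(9 - 1\right) = -4 + 8 = 4$)
$a = 1$ ($a = -1 + 2 = 1$)
$C{\left(y,t \right)} = 1$
$q = 6$ ($q = \left(-1\right) \left(-5\right) + 1 = 5 + 1 = 6$)
$\left(D + 0\right) q = \left(4 + 0\right) 6 = 4 \cdot 6 = 24$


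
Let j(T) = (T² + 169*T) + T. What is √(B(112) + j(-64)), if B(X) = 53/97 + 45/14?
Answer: I*√12503873270/1358 ≈ 82.342*I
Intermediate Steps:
B(X) = 5107/1358 (B(X) = 53*(1/97) + 45*(1/14) = 53/97 + 45/14 = 5107/1358)
j(T) = T² + 170*T
√(B(112) + j(-64)) = √(5107/1358 - 64*(170 - 64)) = √(5107/1358 - 64*106) = √(5107/1358 - 6784) = √(-9207565/1358) = I*√12503873270/1358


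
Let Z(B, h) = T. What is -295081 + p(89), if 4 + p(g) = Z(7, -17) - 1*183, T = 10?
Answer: -295258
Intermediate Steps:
Z(B, h) = 10
p(g) = -177 (p(g) = -4 + (10 - 1*183) = -4 + (10 - 183) = -4 - 173 = -177)
-295081 + p(89) = -295081 - 177 = -295258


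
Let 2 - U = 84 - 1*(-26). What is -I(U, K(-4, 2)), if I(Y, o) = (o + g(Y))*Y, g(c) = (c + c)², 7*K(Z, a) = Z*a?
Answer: 35271072/7 ≈ 5.0387e+6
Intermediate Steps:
K(Z, a) = Z*a/7 (K(Z, a) = (Z*a)/7 = Z*a/7)
U = -108 (U = 2 - (84 - 1*(-26)) = 2 - (84 + 26) = 2 - 1*110 = 2 - 110 = -108)
g(c) = 4*c² (g(c) = (2*c)² = 4*c²)
I(Y, o) = Y*(o + 4*Y²) (I(Y, o) = (o + 4*Y²)*Y = Y*(o + 4*Y²))
-I(U, K(-4, 2)) = -(-108)*((⅐)*(-4)*2 + 4*(-108)²) = -(-108)*(-8/7 + 4*11664) = -(-108)*(-8/7 + 46656) = -(-108)*326584/7 = -1*(-35271072/7) = 35271072/7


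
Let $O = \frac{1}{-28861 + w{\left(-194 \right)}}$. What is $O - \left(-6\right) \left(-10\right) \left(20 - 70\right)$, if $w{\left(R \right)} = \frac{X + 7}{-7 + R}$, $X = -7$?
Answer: $\frac{86582999}{28861} \approx 3000.0$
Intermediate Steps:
$w{\left(R \right)} = 0$ ($w{\left(R \right)} = \frac{-7 + 7}{-7 + R} = \frac{0}{-7 + R} = 0$)
$O = - \frac{1}{28861}$ ($O = \frac{1}{-28861 + 0} = \frac{1}{-28861} = - \frac{1}{28861} \approx -3.4649 \cdot 10^{-5}$)
$O - \left(-6\right) \left(-10\right) \left(20 - 70\right) = - \frac{1}{28861} - \left(-6\right) \left(-10\right) \left(20 - 70\right) = - \frac{1}{28861} - 60 \left(-50\right) = - \frac{1}{28861} - -3000 = - \frac{1}{28861} + 3000 = \frac{86582999}{28861}$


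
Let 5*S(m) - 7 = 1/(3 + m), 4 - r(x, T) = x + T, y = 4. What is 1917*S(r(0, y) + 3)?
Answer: 27477/10 ≈ 2747.7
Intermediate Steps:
r(x, T) = 4 - T - x (r(x, T) = 4 - (x + T) = 4 - (T + x) = 4 + (-T - x) = 4 - T - x)
S(m) = 7/5 + 1/(5*(3 + m))
1917*S(r(0, y) + 3) = 1917*((22 + 7*((4 - 1*4 - 1*0) + 3))/(5*(3 + ((4 - 1*4 - 1*0) + 3)))) = 1917*((22 + 7*((4 - 4 + 0) + 3))/(5*(3 + ((4 - 4 + 0) + 3)))) = 1917*((22 + 7*(0 + 3))/(5*(3 + (0 + 3)))) = 1917*((22 + 7*3)/(5*(3 + 3))) = 1917*((1/5)*(22 + 21)/6) = 1917*((1/5)*(1/6)*43) = 1917*(43/30) = 27477/10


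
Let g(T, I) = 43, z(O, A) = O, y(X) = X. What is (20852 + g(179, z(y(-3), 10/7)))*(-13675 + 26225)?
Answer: 262232250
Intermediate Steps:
(20852 + g(179, z(y(-3), 10/7)))*(-13675 + 26225) = (20852 + 43)*(-13675 + 26225) = 20895*12550 = 262232250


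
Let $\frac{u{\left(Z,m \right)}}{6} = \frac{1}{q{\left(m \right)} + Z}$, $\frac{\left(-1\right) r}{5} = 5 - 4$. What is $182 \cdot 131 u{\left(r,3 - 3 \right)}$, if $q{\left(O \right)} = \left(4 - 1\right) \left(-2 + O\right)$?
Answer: $- \frac{143052}{11} \approx -13005.0$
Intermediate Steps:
$q{\left(O \right)} = -6 + 3 O$ ($q{\left(O \right)} = 3 \left(-2 + O\right) = -6 + 3 O$)
$r = -5$ ($r = - 5 \left(5 - 4\right) = \left(-5\right) 1 = -5$)
$u{\left(Z,m \right)} = \frac{6}{-6 + Z + 3 m}$ ($u{\left(Z,m \right)} = \frac{6}{\left(-6 + 3 m\right) + Z} = \frac{6}{-6 + Z + 3 m}$)
$182 \cdot 131 u{\left(r,3 - 3 \right)} = 182 \cdot 131 \frac{6}{-6 - 5 + 3 \left(3 - 3\right)} = 23842 \frac{6}{-6 - 5 + 3 \cdot 0} = 23842 \frac{6}{-6 - 5 + 0} = 23842 \frac{6}{-11} = 23842 \cdot 6 \left(- \frac{1}{11}\right) = 23842 \left(- \frac{6}{11}\right) = - \frac{143052}{11}$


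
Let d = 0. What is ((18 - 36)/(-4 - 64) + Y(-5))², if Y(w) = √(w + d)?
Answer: -5699/1156 + 9*I*√5/17 ≈ -4.9299 + 1.1838*I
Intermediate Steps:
Y(w) = √w (Y(w) = √(w + 0) = √w)
((18 - 36)/(-4 - 64) + Y(-5))² = ((18 - 36)/(-4 - 64) + √(-5))² = (-18/(-68) + I*√5)² = (-18*(-1/68) + I*√5)² = (9/34 + I*√5)²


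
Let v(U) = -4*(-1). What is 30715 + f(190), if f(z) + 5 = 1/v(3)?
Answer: 122841/4 ≈ 30710.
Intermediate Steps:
v(U) = 4
f(z) = -19/4 (f(z) = -5 + 1/4 = -19/4)
30715 + f(190) = 30715 - 19/4 = 122841/4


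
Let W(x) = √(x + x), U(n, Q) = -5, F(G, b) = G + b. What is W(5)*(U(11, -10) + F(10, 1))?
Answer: 6*√10 ≈ 18.974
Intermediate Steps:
W(x) = √2*√x (W(x) = √(2*x) = √2*√x)
W(5)*(U(11, -10) + F(10, 1)) = (√2*√5)*(-5 + (10 + 1)) = √10*(-5 + 11) = √10*6 = 6*√10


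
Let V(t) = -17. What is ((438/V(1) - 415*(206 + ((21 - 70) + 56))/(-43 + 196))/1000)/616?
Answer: -4397/4488000 ≈ -0.00097972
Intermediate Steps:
((438/V(1) - 415*(206 + ((21 - 70) + 56))/(-43 + 196))/1000)/616 = ((438/(-17) - 415*(206 + ((21 - 70) + 56))/(-43 + 196))/1000)/616 = ((438*(-1/17) - 415/(153/(206 + (-49 + 56))))*(1/1000))*(1/616) = ((-438/17 - 415/(153/(206 + 7)))*(1/1000))*(1/616) = ((-438/17 - 415/(153/213))*(1/1000))*(1/616) = ((-438/17 - 415/(153*(1/213)))*(1/1000))*(1/616) = ((-438/17 - 415/51/71)*(1/1000))*(1/616) = ((-438/17 - 415*71/51)*(1/1000))*(1/616) = ((-438/17 - 29465/51)*(1/1000))*(1/616) = -30779/51*1/1000*(1/616) = -30779/51000*1/616 = -4397/4488000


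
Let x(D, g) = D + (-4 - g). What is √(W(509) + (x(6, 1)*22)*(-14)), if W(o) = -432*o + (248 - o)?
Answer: I*√220457 ≈ 469.53*I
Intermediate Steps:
x(D, g) = -4 + D - g
W(o) = 248 - 433*o
√(W(509) + (x(6, 1)*22)*(-14)) = √((248 - 433*509) + ((-4 + 6 - 1*1)*22)*(-14)) = √((248 - 220397) + ((-4 + 6 - 1)*22)*(-14)) = √(-220149 + (1*22)*(-14)) = √(-220149 + 22*(-14)) = √(-220149 - 308) = √(-220457) = I*√220457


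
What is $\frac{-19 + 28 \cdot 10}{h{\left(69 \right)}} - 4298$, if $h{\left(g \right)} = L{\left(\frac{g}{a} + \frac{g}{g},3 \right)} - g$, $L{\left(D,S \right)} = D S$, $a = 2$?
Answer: $- \frac{107276}{25} \approx -4291.0$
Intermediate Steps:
$h{\left(g \right)} = 3 + \frac{g}{2}$ ($h{\left(g \right)} = \left(\frac{g}{2} + \frac{g}{g}\right) 3 - g = \left(g \frac{1}{2} + 1\right) 3 - g = \left(\frac{g}{2} + 1\right) 3 - g = \left(1 + \frac{g}{2}\right) 3 - g = \left(3 + \frac{3 g}{2}\right) - g = 3 + \frac{g}{2}$)
$\frac{-19 + 28 \cdot 10}{h{\left(69 \right)}} - 4298 = \frac{-19 + 28 \cdot 10}{3 + \frac{1}{2} \cdot 69} - 4298 = \frac{-19 + 280}{3 + \frac{69}{2}} - 4298 = \frac{261}{\frac{75}{2}} - 4298 = 261 \cdot \frac{2}{75} - 4298 = \frac{174}{25} - 4298 = - \frac{107276}{25}$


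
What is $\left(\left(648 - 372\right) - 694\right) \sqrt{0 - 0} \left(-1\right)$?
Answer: $0$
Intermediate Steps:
$\left(\left(648 - 372\right) - 694\right) \sqrt{0 - 0} \left(-1\right) = \left(276 - 694\right) \sqrt{0 + \left(-1 + 1\right)} \left(-1\right) = - 418 \sqrt{0 + 0} \left(-1\right) = - 418 \sqrt{0} \left(-1\right) = - 418 \cdot 0 \left(-1\right) = \left(-418\right) 0 = 0$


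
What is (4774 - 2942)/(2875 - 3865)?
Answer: -916/495 ≈ -1.8505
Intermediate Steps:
(4774 - 2942)/(2875 - 3865) = 1832/(-990) = 1832*(-1/990) = -916/495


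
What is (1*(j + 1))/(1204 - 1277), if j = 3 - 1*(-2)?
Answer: -6/73 ≈ -0.082192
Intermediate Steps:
j = 5 (j = 3 + 2 = 5)
(1*(j + 1))/(1204 - 1277) = (1*(5 + 1))/(1204 - 1277) = (1*6)/(-73) = 6*(-1/73) = -6/73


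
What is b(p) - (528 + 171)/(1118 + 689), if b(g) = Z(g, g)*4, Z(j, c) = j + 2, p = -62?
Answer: -434379/1807 ≈ -240.39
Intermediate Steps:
Z(j, c) = 2 + j
b(g) = 8 + 4*g (b(g) = (2 + g)*4 = 8 + 4*g)
b(p) - (528 + 171)/(1118 + 689) = (8 + 4*(-62)) - (528 + 171)/(1118 + 689) = (8 - 248) - 699/1807 = -240 - 699/1807 = -434379/1807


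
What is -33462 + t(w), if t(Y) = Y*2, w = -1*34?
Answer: -33530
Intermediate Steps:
w = -34
t(Y) = 2*Y
-33462 + t(w) = -33462 + 2*(-34) = -33462 - 68 = -33530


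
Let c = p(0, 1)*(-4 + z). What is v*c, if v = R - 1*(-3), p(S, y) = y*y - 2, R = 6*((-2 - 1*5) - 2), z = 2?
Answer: -102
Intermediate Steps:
R = -54 (R = 6*((-2 - 5) - 2) = 6*(-7 - 2) = 6*(-9) = -54)
p(S, y) = -2 + y² (p(S, y) = y² - 2 = -2 + y²)
c = 2 (c = (-2 + 1²)*(-4 + 2) = (-2 + 1)*(-2) = -1*(-2) = 2)
v = -51 (v = -54 - 1*(-3) = -54 + 3 = -51)
v*c = -51*2 = -102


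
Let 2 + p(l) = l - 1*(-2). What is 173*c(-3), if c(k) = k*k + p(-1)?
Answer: 1384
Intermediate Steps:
p(l) = l (p(l) = -2 + (l - 1*(-2)) = -2 + (l + 2) = -2 + (2 + l) = l)
c(k) = -1 + k² (c(k) = k*k - 1 = k² - 1 = -1 + k²)
173*c(-3) = 173*(-1 + (-3)²) = 173*(-1 + 9) = 173*8 = 1384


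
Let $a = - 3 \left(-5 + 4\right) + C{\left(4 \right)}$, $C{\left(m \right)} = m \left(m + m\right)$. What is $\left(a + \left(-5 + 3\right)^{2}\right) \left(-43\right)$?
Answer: $-1677$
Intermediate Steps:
$C{\left(m \right)} = 2 m^{2}$ ($C{\left(m \right)} = m 2 m = 2 m^{2}$)
$a = 35$ ($a = - 3 \left(-5 + 4\right) + 2 \cdot 4^{2} = \left(-3\right) \left(-1\right) + 2 \cdot 16 = 3 + 32 = 35$)
$\left(a + \left(-5 + 3\right)^{2}\right) \left(-43\right) = \left(35 + \left(-5 + 3\right)^{2}\right) \left(-43\right) = \left(35 + \left(-2\right)^{2}\right) \left(-43\right) = \left(35 + 4\right) \left(-43\right) = 39 \left(-43\right) = -1677$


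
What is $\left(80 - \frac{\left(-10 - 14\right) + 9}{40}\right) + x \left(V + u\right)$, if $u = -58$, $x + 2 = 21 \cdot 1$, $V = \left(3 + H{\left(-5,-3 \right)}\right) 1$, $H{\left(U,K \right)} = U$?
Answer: $- \frac{8477}{8} \approx -1059.6$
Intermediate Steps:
$V = -2$ ($V = \left(3 - 5\right) 1 = \left(-2\right) 1 = -2$)
$x = 19$ ($x = -2 + 21 \cdot 1 = -2 + 21 = 19$)
$\left(80 - \frac{\left(-10 - 14\right) + 9}{40}\right) + x \left(V + u\right) = \left(80 - \frac{\left(-10 - 14\right) + 9}{40}\right) + 19 \left(-2 - 58\right) = \left(80 - \left(-24 + 9\right) \frac{1}{40}\right) + 19 \left(-60\right) = \left(80 - \left(-15\right) \frac{1}{40}\right) - 1140 = \left(80 - - \frac{3}{8}\right) - 1140 = \left(80 + \frac{3}{8}\right) - 1140 = \frac{643}{8} - 1140 = - \frac{8477}{8}$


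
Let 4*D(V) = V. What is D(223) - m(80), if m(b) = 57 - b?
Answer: 315/4 ≈ 78.750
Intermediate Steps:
D(V) = V/4
D(223) - m(80) = (¼)*223 - (57 - 1*80) = 223/4 - (57 - 80) = 223/4 - 1*(-23) = 223/4 + 23 = 315/4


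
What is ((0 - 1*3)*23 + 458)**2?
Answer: 151321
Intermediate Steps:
((0 - 1*3)*23 + 458)**2 = ((0 - 3)*23 + 458)**2 = (-3*23 + 458)**2 = (-69 + 458)**2 = 389**2 = 151321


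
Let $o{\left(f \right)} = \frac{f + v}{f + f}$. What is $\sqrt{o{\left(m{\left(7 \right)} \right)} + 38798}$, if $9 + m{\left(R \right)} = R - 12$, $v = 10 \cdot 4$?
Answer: $\frac{3 \sqrt{844914}}{14} \approx 196.97$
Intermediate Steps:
$v = 40$
$m{\left(R \right)} = -21 + R$ ($m{\left(R \right)} = -9 + \left(R - 12\right) = -9 + \left(-12 + R\right) = -21 + R$)
$o{\left(f \right)} = \frac{40 + f}{2 f}$ ($o{\left(f \right)} = \frac{f + 40}{f + f} = \frac{40 + f}{2 f}$)
$\sqrt{o{\left(m{\left(7 \right)} \right)} + 38798} = \sqrt{\frac{40 + \left(-21 + 7\right)}{2 \left(-21 + 7\right)} + 38798} = \sqrt{\frac{40 - 14}{2 \left(-14\right)} + 38798} = \sqrt{\frac{1}{2} \left(- \frac{1}{14}\right) 26 + 38798} = \sqrt{- \frac{13}{14} + 38798} = \sqrt{\frac{543159}{14}} = \frac{3 \sqrt{844914}}{14}$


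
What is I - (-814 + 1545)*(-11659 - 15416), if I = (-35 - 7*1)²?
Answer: 19793589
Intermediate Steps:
I = 1764 (I = (-35 - 7)² = (-42)² = 1764)
I - (-814 + 1545)*(-11659 - 15416) = 1764 - (-814 + 1545)*(-11659 - 15416) = 1764 - 731*(-27075) = 1764 - 1*(-19791825) = 1764 + 19791825 = 19793589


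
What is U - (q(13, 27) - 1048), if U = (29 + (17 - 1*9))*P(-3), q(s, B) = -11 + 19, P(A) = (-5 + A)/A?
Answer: 3416/3 ≈ 1138.7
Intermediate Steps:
P(A) = (-5 + A)/A
q(s, B) = 8
U = 296/3 (U = (29 + (17 - 1*9))*((-5 - 3)/(-3)) = (29 + (17 - 9))*(-1/3*(-8)) = (29 + 8)*(8/3) = 37*(8/3) = 296/3 ≈ 98.667)
U - (q(13, 27) - 1048) = 296/3 - (8 - 1048) = 296/3 - 1*(-1040) = 296/3 + 1040 = 3416/3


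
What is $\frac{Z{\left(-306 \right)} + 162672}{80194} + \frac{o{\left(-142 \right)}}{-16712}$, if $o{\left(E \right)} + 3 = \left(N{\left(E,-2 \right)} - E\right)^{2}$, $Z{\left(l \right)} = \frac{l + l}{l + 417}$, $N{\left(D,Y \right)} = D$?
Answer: $\frac{50296373727}{24793739368} \approx 2.0286$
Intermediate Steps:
$Z{\left(l \right)} = \frac{2 l}{417 + l}$
$o{\left(E \right)} = -3$ ($o{\left(E \right)} = -3 + \left(E - E\right)^{2} = -3 + 0^{2} = -3 + 0 = -3$)
$\frac{Z{\left(-306 \right)} + 162672}{80194} + \frac{o{\left(-142 \right)}}{-16712} = \frac{2 \left(-306\right) \frac{1}{417 - 306} + 162672}{80194} - \frac{3}{-16712} = \left(2 \left(-306\right) \frac{1}{111} + 162672\right) \frac{1}{80194} - - \frac{3}{16712} = \left(2 \left(-306\right) \frac{1}{111} + 162672\right) \frac{1}{80194} + \frac{3}{16712} = \left(- \frac{204}{37} + 162672\right) \frac{1}{80194} + \frac{3}{16712} = \frac{6018660}{37} \cdot \frac{1}{80194} + \frac{3}{16712} = \frac{3009330}{1483589} + \frac{3}{16712} = \frac{50296373727}{24793739368}$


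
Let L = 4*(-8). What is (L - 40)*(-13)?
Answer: 936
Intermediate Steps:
L = -32
(L - 40)*(-13) = (-32 - 40)*(-13) = -72*(-13) = 936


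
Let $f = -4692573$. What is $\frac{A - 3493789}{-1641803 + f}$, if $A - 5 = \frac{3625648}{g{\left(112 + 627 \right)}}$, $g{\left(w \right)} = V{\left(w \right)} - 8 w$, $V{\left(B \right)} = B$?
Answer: $\frac{2259621285}{4095965881} \approx 0.55167$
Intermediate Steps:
$g{\left(w \right)} = - 7 w$ ($g{\left(w \right)} = w - 8 w = - 7 w$)
$A = - \frac{3599783}{5173}$ ($A = 5 + \frac{3625648}{\left(-7\right) \left(112 + 627\right)} = 5 + \frac{3625648}{\left(-7\right) 739} = 5 + \frac{3625648}{-5173} = 5 + 3625648 \left(- \frac{1}{5173}\right) = 5 - \frac{3625648}{5173} = - \frac{3599783}{5173} \approx -695.88$)
$\frac{A - 3493789}{-1641803 + f} = \frac{- \frac{3599783}{5173} - 3493789}{-1641803 - 4692573} = - \frac{18076970280}{5173 \left(-6334376\right)} = \left(- \frac{18076970280}{5173}\right) \left(- \frac{1}{6334376}\right) = \frac{2259621285}{4095965881}$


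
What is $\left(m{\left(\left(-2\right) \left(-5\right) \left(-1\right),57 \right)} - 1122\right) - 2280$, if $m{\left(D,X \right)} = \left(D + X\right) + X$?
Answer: $-3298$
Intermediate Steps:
$m{\left(D,X \right)} = D + 2 X$
$\left(m{\left(\left(-2\right) \left(-5\right) \left(-1\right),57 \right)} - 1122\right) - 2280 = \left(\left(\left(-2\right) \left(-5\right) \left(-1\right) + 2 \cdot 57\right) - 1122\right) - 2280 = \left(\left(10 \left(-1\right) + 114\right) - 1122\right) - 2280 = \left(\left(-10 + 114\right) - 1122\right) - 2280 = \left(104 - 1122\right) - 2280 = -1018 - 2280 = -3298$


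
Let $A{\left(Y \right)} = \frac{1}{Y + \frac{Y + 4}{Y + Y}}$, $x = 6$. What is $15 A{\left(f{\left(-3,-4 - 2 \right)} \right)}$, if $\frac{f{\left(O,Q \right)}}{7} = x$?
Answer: $\frac{630}{1787} \approx 0.35255$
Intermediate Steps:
$f{\left(O,Q \right)} = 42$ ($f{\left(O,Q \right)} = 7 \cdot 6 = 42$)
$A{\left(Y \right)} = \frac{1}{Y + \frac{4 + Y}{2 Y}}$
$15 A{\left(f{\left(-3,-4 - 2 \right)} \right)} = 15 \cdot 2 \cdot 42 \frac{1}{4 + 42 + 2 \cdot 42^{2}} = 15 \cdot 2 \cdot 42 \frac{1}{4 + 42 + 2 \cdot 1764} = 15 \cdot 2 \cdot 42 \frac{1}{4 + 42 + 3528} = 15 \cdot 2 \cdot 42 \cdot \frac{1}{3574} = 15 \cdot \frac{42}{1787} = \frac{630}{1787}$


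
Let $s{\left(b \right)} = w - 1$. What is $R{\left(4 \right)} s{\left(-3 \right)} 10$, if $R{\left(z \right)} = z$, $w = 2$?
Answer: $40$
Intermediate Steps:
$s{\left(b \right)} = 1$ ($s{\left(b \right)} = 2 - 1 = 1$)
$R{\left(4 \right)} s{\left(-3 \right)} 10 = 4 \cdot 1 \cdot 10 = 4 \cdot 10 = 40$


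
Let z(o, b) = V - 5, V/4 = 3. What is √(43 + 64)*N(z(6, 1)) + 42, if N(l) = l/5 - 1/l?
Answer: 42 + 44*√107/35 ≈ 55.004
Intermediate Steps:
V = 12 (V = 4*3 = 12)
z(o, b) = 7 (z(o, b) = 12 - 5 = 7)
N(l) = -1/l + l/5 (N(l) = l*(⅕) - 1/l = l/5 - 1/l = -1/l + l/5)
√(43 + 64)*N(z(6, 1)) + 42 = √(43 + 64)*(-1/7 + (⅕)*7) + 42 = √107*(-1*⅐ + 7/5) + 42 = √107*(-⅐ + 7/5) + 42 = √107*(44/35) + 42 = 44*√107/35 + 42 = 42 + 44*√107/35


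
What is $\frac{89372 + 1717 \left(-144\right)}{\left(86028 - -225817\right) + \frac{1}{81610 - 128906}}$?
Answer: $- \frac{7466903296}{14749021119} \approx -0.50626$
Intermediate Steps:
$\frac{89372 + 1717 \left(-144\right)}{\left(86028 - -225817\right) + \frac{1}{81610 - 128906}} = \frac{89372 - 247248}{\left(86028 + 225817\right) + \frac{1}{-47296}} = - \frac{157876}{311845 - \frac{1}{47296}} = - \frac{157876}{\frac{14749021119}{47296}} = \left(-157876\right) \frac{47296}{14749021119} = - \frac{7466903296}{14749021119}$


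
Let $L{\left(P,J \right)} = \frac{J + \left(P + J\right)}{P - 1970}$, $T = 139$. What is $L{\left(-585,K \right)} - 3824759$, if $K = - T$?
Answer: $- \frac{9772258382}{2555} \approx -3.8248 \cdot 10^{6}$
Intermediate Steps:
$K = -139$ ($K = \left(-1\right) 139 = -139$)
$L{\left(P,J \right)} = \frac{P + 2 J}{-1970 + P}$ ($L{\left(P,J \right)} = \frac{J + \left(J + P\right)}{-1970 + P} = \frac{P + 2 J}{-1970 + P}$)
$L{\left(-585,K \right)} - 3824759 = \frac{-585 + 2 \left(-139\right)}{-1970 - 585} - 3824759 = \frac{-585 - 278}{-2555} - 3824759 = \left(- \frac{1}{2555}\right) \left(-863\right) - 3824759 = \frac{863}{2555} - 3824759 = - \frac{9772258382}{2555}$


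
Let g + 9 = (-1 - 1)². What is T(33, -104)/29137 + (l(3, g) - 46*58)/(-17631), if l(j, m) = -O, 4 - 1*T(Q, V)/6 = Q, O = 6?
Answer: 74844544/513714447 ≈ 0.14569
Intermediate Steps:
T(Q, V) = 24 - 6*Q
g = -5 (g = -9 + (-1 - 1)² = -9 + (-2)² = -9 + 4 = -5)
l(j, m) = -6 (l(j, m) = -1*6 = -6)
T(33, -104)/29137 + (l(3, g) - 46*58)/(-17631) = (24 - 6*33)/29137 + (-6 - 46*58)/(-17631) = (24 - 198)*(1/29137) + (-6 - 2668)*(-1/17631) = -174*1/29137 - 2674*(-1/17631) = -174/29137 + 2674/17631 = 74844544/513714447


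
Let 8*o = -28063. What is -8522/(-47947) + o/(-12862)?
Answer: 2222416373/4933554512 ≈ 0.45047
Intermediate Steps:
o = -28063/8 (o = (⅛)*(-28063) = -28063/8 ≈ -3507.9)
-8522/(-47947) + o/(-12862) = -8522/(-47947) - 28063/8/(-12862) = -8522*(-1/47947) - 28063/8*(-1/12862) = 8522/47947 + 28063/102896 = 2222416373/4933554512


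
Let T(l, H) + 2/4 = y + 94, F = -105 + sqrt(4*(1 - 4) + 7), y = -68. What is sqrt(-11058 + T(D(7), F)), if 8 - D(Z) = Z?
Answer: I*sqrt(44130)/2 ≈ 105.04*I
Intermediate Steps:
D(Z) = 8 - Z
F = -105 + I*sqrt(5) (F = -105 + sqrt(4*(-3) + 7) = -105 + sqrt(-12 + 7) = -105 + sqrt(-5) = -105 + I*sqrt(5) ≈ -105.0 + 2.2361*I)
T(l, H) = 51/2 (T(l, H) = -1/2 + (-68 + 94) = -1/2 + 26 = 51/2)
sqrt(-11058 + T(D(7), F)) = sqrt(-11058 + 51/2) = sqrt(-22065/2) = I*sqrt(44130)/2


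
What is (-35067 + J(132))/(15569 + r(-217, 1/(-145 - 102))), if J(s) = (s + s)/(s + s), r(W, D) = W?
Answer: -17533/7676 ≈ -2.2841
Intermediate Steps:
J(s) = 1 (J(s) = (2*s)/((2*s)) = (2*s)*(1/(2*s)) = 1)
(-35067 + J(132))/(15569 + r(-217, 1/(-145 - 102))) = (-35067 + 1)/(15569 - 217) = -35066/15352 = -35066*1/15352 = -17533/7676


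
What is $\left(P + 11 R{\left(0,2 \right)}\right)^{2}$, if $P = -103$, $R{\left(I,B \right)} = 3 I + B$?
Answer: $6561$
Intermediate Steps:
$R{\left(I,B \right)} = B + 3 I$
$\left(P + 11 R{\left(0,2 \right)}\right)^{2} = \left(-103 + 11 \left(2 + 3 \cdot 0\right)\right)^{2} = \left(-103 + 11 \left(2 + 0\right)\right)^{2} = \left(-103 + 11 \cdot 2\right)^{2} = \left(-103 + 22\right)^{2} = \left(-81\right)^{2} = 6561$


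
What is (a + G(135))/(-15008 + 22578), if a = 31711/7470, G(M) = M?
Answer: 1040161/56547900 ≈ 0.018394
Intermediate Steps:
a = 31711/7470 (a = 31711*(1/7470) = 31711/7470 ≈ 4.2451)
(a + G(135))/(-15008 + 22578) = (31711/7470 + 135)/(-15008 + 22578) = (1040161/7470)/7570 = (1040161/7470)*(1/7570) = 1040161/56547900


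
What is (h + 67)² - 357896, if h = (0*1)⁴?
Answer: -353407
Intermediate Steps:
h = 0 (h = 0⁴ = 0)
(h + 67)² - 357896 = (0 + 67)² - 357896 = 67² - 357896 = 4489 - 357896 = -353407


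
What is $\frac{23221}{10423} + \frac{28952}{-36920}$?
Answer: $\frac{69444078}{48102145} \approx 1.4437$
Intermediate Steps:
$\frac{23221}{10423} + \frac{28952}{-36920} = 23221 \cdot \frac{1}{10423} + 28952 \left(- \frac{1}{36920}\right) = \frac{23221}{10423} - \frac{3619}{4615} = \frac{69444078}{48102145}$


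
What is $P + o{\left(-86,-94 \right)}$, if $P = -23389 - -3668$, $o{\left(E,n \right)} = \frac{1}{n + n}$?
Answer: $- \frac{3707549}{188} \approx -19721.0$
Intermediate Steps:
$o{\left(E,n \right)} = \frac{1}{2 n}$
$P = -19721$ ($P = -23389 + 3668 = -19721$)
$P + o{\left(-86,-94 \right)} = -19721 + \frac{1}{2 \left(-94\right)} = -19721 + \frac{1}{2} \left(- \frac{1}{94}\right) = -19721 - \frac{1}{188} = - \frac{3707549}{188}$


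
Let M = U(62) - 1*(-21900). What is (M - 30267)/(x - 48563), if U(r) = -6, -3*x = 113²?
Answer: 25119/158458 ≈ 0.15852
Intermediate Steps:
x = -12769/3 (x = -⅓*113² = -⅓*12769 = -12769/3 ≈ -4256.3)
M = 21894 (M = -6 - 1*(-21900) = -6 + 21900 = 21894)
(M - 30267)/(x - 48563) = (21894 - 30267)/(-12769/3 - 48563) = -8373/(-158458/3) = -8373*(-3/158458) = 25119/158458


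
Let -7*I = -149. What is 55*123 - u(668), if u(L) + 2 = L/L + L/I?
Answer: 1003458/149 ≈ 6734.6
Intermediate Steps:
I = 149/7 (I = -⅐*(-149) = 149/7 ≈ 21.286)
u(L) = -1 + 7*L/149 (u(L) = -2 + (L/L + L/(149/7)) = -2 + (1 + L*(7/149)) = -2 + (1 + 7*L/149) = -1 + 7*L/149)
55*123 - u(668) = 55*123 - (-1 + (7/149)*668) = 6765 - (-1 + 4676/149) = 6765 - 1*4527/149 = 6765 - 4527/149 = 1003458/149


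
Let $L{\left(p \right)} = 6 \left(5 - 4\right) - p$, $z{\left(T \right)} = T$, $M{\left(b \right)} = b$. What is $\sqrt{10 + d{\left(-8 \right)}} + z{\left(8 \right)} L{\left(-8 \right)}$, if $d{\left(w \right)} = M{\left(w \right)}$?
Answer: $112 + \sqrt{2} \approx 113.41$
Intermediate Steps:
$d{\left(w \right)} = w$
$L{\left(p \right)} = 6 - p$ ($L{\left(p \right)} = 6 \cdot 1 - p = 6 - p$)
$\sqrt{10 + d{\left(-8 \right)}} + z{\left(8 \right)} L{\left(-8 \right)} = \sqrt{10 - 8} + 8 \left(6 - -8\right) = \sqrt{2} + 8 \left(6 + 8\right) = \sqrt{2} + 8 \cdot 14 = \sqrt{2} + 112 = 112 + \sqrt{2}$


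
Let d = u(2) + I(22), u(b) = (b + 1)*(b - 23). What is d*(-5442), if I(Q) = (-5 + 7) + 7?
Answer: 293868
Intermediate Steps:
I(Q) = 9 (I(Q) = 2 + 7 = 9)
u(b) = (1 + b)*(-23 + b)
d = -54 (d = (-23 + 2**2 - 22*2) + 9 = (-23 + 4 - 44) + 9 = -63 + 9 = -54)
d*(-5442) = -54*(-5442) = 293868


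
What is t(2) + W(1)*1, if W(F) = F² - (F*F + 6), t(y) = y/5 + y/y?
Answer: -23/5 ≈ -4.6000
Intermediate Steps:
t(y) = 1 + y/5 (t(y) = y*(⅕) + 1 = y/5 + 1 = 1 + y/5)
W(F) = -6 (W(F) = F² - (F² + 6) = F² - (6 + F²) = F² + (-6 - F²) = -6)
t(2) + W(1)*1 = (1 + (⅕)*2) - 6*1 = (1 + ⅖) - 6 = 7/5 - 6 = -23/5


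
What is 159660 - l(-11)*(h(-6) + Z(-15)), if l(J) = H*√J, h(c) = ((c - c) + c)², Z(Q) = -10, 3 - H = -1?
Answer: 159660 - 104*I*√11 ≈ 1.5966e+5 - 344.93*I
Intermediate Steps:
H = 4 (H = 3 - 1*(-1) = 3 + 1 = 4)
h(c) = c² (h(c) = (0 + c)² = c²)
l(J) = 4*√J
159660 - l(-11)*(h(-6) + Z(-15)) = 159660 - 4*√(-11)*((-6)² - 10) = 159660 - 4*(I*√11)*(36 - 10) = 159660 - 4*I*√11*26 = 159660 - 104*I*√11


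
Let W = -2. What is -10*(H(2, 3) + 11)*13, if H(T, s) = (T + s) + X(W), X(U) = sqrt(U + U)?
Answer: -2080 - 260*I ≈ -2080.0 - 260.0*I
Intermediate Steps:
X(U) = sqrt(2)*sqrt(U) (X(U) = sqrt(2*U) = sqrt(2)*sqrt(U))
H(T, s) = T + s + 2*I (H(T, s) = (T + s) + sqrt(2)*sqrt(-2) = (T + s) + sqrt(2)*(I*sqrt(2)) = (T + s) + 2*I = T + s + 2*I)
-10*(H(2, 3) + 11)*13 = -10*((2 + 3 + 2*I) + 11)*13 = -10*((5 + 2*I) + 11)*13 = -10*(16 + 2*I)*13 = (-160 - 20*I)*13 = -2080 - 260*I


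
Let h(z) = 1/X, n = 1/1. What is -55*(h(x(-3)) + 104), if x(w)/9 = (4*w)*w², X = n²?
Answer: -5775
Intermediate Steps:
n = 1 (n = 1*1 = 1)
X = 1 (X = 1² = 1)
x(w) = 36*w³ (x(w) = 9*((4*w)*w²) = 9*(4*w³) = 36*w³)
h(z) = 1 (h(z) = 1/1 = 1)
-55*(h(x(-3)) + 104) = -55*(1 + 104) = -55*105 = -5775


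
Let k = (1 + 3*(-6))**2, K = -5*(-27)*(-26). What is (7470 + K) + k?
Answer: 4249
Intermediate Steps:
K = -3510 (K = 135*(-26) = -3510)
k = 289 (k = (1 - 18)**2 = (-17)**2 = 289)
(7470 + K) + k = (7470 - 3510) + 289 = 3960 + 289 = 4249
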